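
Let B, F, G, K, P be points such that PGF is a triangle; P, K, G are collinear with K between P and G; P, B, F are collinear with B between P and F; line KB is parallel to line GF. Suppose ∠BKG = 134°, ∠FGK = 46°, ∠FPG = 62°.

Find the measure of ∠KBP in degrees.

1. ∠BKP = 46°  [linear pair at K on PG]
2. ∠BPK = 62°  [K on PG, B on PF]
3. ∠KBP = 72°  [△PKB]

∠KBP = 72°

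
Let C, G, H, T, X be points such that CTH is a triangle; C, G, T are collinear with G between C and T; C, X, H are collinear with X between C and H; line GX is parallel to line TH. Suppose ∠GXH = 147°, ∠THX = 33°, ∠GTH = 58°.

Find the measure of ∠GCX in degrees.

∠GCX = 89°

1. ∠CHT = 33°  [X on ray HC]
2. ∠CTH = 58°  [G on ray TC]
3. ∠HCT = 89°  [△CTH]
4. ∠GCX = 89°  [G on CT, X on CH]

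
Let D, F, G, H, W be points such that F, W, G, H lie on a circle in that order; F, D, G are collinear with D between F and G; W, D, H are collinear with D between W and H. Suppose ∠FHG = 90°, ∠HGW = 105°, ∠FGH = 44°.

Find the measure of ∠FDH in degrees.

∠FDH = 73°

1. ∠GFH = 46°  [△FGH]
2. ∠HFW = 75°  [cyclic FWGH, opposite ∠F+∠G]
3. ∠FWH = 44°  [same arc FH]
4. ∠FHW = 61°  [△FWH]
5. ∠FDH = 73°  [△FDH]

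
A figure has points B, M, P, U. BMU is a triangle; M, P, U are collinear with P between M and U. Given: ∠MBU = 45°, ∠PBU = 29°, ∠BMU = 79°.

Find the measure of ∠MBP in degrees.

1. ∠BUM = 56°  [△BMU]
2. ∠BMP = 79°  [P on ray MU]
3. ∠BUP = 56°  [P on ray UM]
4. ∠BPU = 95°  [△BPU]
5. ∠BPM = 85°  [linear pair at P on MU]
6. ∠MBP = 16°  [△BMP]

∠MBP = 16°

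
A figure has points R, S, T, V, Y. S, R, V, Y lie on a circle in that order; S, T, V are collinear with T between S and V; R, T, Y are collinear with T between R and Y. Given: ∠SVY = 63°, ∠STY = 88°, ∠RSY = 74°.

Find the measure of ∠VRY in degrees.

1. ∠VTY = 92°  [linear pair at T on SV]
2. ∠RVY = 106°  [cyclic SRVY, opposite ∠S+∠V]
3. ∠RYV = 25°  [△VTY]
4. ∠VRY = 49°  [△RVY]

∠VRY = 49°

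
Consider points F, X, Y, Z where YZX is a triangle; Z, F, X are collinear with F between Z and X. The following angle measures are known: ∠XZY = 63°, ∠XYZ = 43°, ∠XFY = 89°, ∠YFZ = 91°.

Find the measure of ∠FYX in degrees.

1. ∠YXZ = 74°  [△YZX]
2. ∠FXY = 74°  [F on ray XZ]
3. ∠FYX = 17°  [△YFX]

∠FYX = 17°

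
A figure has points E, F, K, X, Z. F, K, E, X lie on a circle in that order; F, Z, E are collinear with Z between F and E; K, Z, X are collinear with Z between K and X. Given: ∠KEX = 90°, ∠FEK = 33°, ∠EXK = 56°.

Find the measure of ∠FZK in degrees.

1. ∠EKX = 34°  [△KEX]
2. ∠EZK = 113°  [△KZE]
3. ∠FZK = 67°  [linear pair at Z on FE]

∠FZK = 67°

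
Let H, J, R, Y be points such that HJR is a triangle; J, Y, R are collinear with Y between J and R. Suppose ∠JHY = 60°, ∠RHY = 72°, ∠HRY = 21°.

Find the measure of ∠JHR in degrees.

1. ∠HYR = 87°  [△HYR]
2. ∠HRJ = 21°  [Y on ray RJ]
3. ∠HYJ = 93°  [linear pair at Y on JR]
4. ∠HJY = 27°  [△HJY]
5. ∠HJR = 27°  [Y on ray JR]
6. ∠JHR = 132°  [△HJR]

∠JHR = 132°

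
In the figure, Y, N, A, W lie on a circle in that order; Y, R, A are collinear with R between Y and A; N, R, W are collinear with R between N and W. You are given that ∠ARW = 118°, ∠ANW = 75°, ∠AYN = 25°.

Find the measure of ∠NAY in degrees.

∠NAY = 43°

1. ∠NRY = 118°  [vertical angles at R]
2. ∠ARN = 62°  [linear pair at R on YA]
3. ∠NAY = 43°  [△NRA]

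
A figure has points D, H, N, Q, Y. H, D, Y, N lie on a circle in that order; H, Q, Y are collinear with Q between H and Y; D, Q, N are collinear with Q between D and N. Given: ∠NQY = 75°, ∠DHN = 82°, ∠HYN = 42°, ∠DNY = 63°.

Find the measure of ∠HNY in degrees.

∠HNY = 119°

1. ∠DYN = 98°  [cyclic HDYN, opposite ∠H+∠Y]
2. ∠NDY = 19°  [△DYN]
3. ∠NHY = 19°  [same arc YN]
4. ∠HNY = 119°  [△HYN]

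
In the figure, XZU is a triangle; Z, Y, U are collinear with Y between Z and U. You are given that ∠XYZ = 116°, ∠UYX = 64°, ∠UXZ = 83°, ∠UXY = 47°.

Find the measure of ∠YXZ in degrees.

1. ∠XUY = 69°  [△XYU]
2. ∠XUZ = 69°  [Y on ray UZ]
3. ∠UZX = 28°  [△XZU]
4. ∠XZY = 28°  [Y on ray ZU]
5. ∠YXZ = 36°  [△XZY]

∠YXZ = 36°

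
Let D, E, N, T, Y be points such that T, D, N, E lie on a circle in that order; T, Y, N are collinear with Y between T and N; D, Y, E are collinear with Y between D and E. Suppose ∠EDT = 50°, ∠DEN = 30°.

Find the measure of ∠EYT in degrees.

∠EYT = 80°

1. ∠ENT = 50°  [same arc TE]
2. ∠EYN = 100°  [△NYE]
3. ∠EYT = 80°  [linear pair at Y on TN]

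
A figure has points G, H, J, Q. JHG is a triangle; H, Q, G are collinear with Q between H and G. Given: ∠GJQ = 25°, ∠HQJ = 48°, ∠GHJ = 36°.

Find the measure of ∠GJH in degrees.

1. ∠GQJ = 132°  [linear pair at Q on HG]
2. ∠JGQ = 23°  [△JQG]
3. ∠HGJ = 23°  [Q on ray GH]
4. ∠GJH = 121°  [△JHG]

∠GJH = 121°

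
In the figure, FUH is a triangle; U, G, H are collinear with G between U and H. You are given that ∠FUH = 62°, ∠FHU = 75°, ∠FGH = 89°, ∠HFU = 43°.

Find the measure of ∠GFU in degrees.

∠GFU = 27°

1. ∠FUG = 62°  [G on ray UH]
2. ∠FGU = 91°  [linear pair at G on UH]
3. ∠GFU = 27°  [△FUG]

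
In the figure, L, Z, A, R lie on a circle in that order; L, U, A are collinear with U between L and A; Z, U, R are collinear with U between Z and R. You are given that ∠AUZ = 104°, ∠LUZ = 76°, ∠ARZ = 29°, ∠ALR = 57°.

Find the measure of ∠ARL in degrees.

1. ∠AUR = 76°  [vertical angles at U]
2. ∠LAR = 75°  [△AUR]
3. ∠ARL = 48°  [△LAR]

∠ARL = 48°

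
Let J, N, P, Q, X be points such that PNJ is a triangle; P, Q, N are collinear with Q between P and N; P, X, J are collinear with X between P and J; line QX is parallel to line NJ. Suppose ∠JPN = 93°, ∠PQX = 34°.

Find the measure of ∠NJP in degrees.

1. ∠QPX = 93°  [Q on PN, X on PJ]
2. ∠PXQ = 53°  [△PQX]
3. ∠NJP = 53°  [QX∥NJ, corresponding at X]

∠NJP = 53°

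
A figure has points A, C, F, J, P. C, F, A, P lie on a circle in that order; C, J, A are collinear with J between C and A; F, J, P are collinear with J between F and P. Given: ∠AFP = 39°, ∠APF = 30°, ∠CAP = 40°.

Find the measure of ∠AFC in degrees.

1. ∠ACP = 39°  [same arc AP]
2. ∠APC = 101°  [△CAP]
3. ∠AFC = 79°  [cyclic CFAP, opposite ∠F+∠P]

∠AFC = 79°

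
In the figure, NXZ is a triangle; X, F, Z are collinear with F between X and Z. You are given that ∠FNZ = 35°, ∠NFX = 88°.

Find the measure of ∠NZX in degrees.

1. ∠NFZ = 92°  [linear pair at F on XZ]
2. ∠FZN = 53°  [△NFZ]
3. ∠NZX = 53°  [F on ray ZX]

∠NZX = 53°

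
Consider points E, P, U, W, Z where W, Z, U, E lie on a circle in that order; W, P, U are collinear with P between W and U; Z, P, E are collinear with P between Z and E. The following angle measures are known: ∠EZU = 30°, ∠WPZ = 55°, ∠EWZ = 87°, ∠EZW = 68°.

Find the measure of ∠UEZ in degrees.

∠UEZ = 57°

1. ∠EPU = 55°  [vertical angles at P]
2. ∠EUW = 68°  [same arc WE]
3. ∠UEZ = 57°  [△UPE]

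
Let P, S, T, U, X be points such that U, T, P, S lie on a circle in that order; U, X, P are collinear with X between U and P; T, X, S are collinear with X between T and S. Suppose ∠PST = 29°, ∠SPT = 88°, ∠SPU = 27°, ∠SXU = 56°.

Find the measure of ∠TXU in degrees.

∠TXU = 124°

1. ∠PUT = 29°  [same arc TP]
2. ∠STU = 27°  [same arc US]
3. ∠TXU = 124°  [△UXT]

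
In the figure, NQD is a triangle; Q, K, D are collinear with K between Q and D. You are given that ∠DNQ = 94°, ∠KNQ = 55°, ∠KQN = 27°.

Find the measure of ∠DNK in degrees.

∠DNK = 39°

1. ∠NKQ = 98°  [△NQK]
2. ∠DQN = 27°  [K on ray QD]
3. ∠DKN = 82°  [linear pair at K on QD]
4. ∠NDQ = 59°  [△NQD]
5. ∠KDN = 59°  [K on ray DQ]
6. ∠DNK = 39°  [△NKD]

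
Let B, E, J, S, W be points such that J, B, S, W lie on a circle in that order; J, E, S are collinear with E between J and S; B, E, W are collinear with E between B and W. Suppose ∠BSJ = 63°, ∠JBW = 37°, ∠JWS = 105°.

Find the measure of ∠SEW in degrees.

1. ∠BWJ = 63°  [same arc JB]
2. ∠JSW = 37°  [same arc JW]
3. ∠SJW = 38°  [△JSW]
4. ∠JEW = 79°  [△JEW]
5. ∠SEW = 101°  [linear pair at E on JS]

∠SEW = 101°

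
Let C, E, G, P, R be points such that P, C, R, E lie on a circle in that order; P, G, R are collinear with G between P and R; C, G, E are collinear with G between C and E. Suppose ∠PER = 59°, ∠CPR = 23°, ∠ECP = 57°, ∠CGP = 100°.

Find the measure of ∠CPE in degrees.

∠CPE = 87°

1. ∠PCR = 121°  [cyclic PCRE, opposite ∠C+∠E]
2. ∠CRP = 36°  [△PCR]
3. ∠CEP = 36°  [same arc PC]
4. ∠CPE = 87°  [△PCE]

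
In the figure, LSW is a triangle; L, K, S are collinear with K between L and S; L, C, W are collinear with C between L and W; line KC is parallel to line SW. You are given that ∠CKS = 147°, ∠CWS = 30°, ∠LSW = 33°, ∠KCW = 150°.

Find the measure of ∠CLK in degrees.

1. ∠CKL = 33°  [linear pair at K on LS]
2. ∠KCL = 30°  [linear pair at C on LW]
3. ∠CLK = 117°  [△LKC]

∠CLK = 117°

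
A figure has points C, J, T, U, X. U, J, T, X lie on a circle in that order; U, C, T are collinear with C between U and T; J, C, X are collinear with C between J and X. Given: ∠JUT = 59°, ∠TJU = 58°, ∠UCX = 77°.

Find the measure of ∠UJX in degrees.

1. ∠JXT = 59°  [same arc JT]
2. ∠TCX = 103°  [linear pair at C on UT]
3. ∠UTX = 18°  [△TCX]
4. ∠UJX = 18°  [same arc UX]

∠UJX = 18°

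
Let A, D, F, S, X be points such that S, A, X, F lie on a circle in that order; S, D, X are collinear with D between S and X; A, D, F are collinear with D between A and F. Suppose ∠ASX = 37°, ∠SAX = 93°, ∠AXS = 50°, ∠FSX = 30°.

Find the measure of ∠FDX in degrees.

1. ∠AFX = 37°  [same arc AX]
2. ∠SFX = 87°  [cyclic SAXF, opposite ∠A+∠F]
3. ∠FXS = 63°  [△SXF]
4. ∠FDX = 80°  [△XDF]

∠FDX = 80°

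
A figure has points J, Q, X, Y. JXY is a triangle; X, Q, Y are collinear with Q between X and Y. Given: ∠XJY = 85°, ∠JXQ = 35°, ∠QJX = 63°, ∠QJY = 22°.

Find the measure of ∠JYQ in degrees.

1. ∠JQX = 82°  [△JXQ]
2. ∠JQY = 98°  [linear pair at Q on XY]
3. ∠JYQ = 60°  [△JQY]

∠JYQ = 60°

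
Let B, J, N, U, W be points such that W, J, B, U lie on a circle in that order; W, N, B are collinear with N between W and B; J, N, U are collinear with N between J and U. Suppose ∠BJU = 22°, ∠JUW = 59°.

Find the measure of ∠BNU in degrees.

∠BNU = 81°

1. ∠BWU = 22°  [same arc BU]
2. ∠UNW = 99°  [△WNU]
3. ∠BNU = 81°  [linear pair at N on WB]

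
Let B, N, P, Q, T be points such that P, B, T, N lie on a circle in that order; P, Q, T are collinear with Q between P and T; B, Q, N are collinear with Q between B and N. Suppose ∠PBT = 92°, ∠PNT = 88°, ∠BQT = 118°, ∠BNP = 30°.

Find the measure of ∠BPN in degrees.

1. ∠BQP = 62°  [linear pair at Q on PT]
2. ∠BTP = 30°  [same arc PB]
3. ∠BPT = 58°  [△PBT]
4. ∠NBP = 60°  [△PQB]
5. ∠BPN = 90°  [△PBN]

∠BPN = 90°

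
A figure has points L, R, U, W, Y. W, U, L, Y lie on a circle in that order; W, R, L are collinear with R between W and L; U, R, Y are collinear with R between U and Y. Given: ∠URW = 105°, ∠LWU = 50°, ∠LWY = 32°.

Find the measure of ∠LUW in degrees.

1. ∠LRU = 75°  [linear pair at R on WL]
2. ∠LUY = 32°  [same arc LY]
3. ∠ULW = 73°  [△URL]
4. ∠LUW = 57°  [△WUL]

∠LUW = 57°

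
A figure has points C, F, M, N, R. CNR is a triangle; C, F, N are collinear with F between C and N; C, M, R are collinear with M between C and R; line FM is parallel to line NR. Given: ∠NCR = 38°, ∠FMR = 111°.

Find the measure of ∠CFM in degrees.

1. ∠FCM = 38°  [F on CN, M on CR]
2. ∠CMF = 69°  [linear pair at M on CR]
3. ∠CFM = 73°  [△CFM]

∠CFM = 73°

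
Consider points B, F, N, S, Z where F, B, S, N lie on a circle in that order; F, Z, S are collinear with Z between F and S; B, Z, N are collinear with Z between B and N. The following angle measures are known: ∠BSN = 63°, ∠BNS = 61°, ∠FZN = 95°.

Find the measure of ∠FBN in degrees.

∠FBN = 34°

1. ∠BFS = 61°  [same arc BS]
2. ∠BZS = 95°  [vertical angles at Z]
3. ∠BZF = 85°  [linear pair at Z on FS]
4. ∠FBN = 34°  [△FZB]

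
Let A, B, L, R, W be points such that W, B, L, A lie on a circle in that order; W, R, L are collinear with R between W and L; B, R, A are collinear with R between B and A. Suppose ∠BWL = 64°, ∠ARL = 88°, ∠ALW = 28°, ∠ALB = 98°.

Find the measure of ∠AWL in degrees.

1. ∠BAL = 64°  [same arc BL]
2. ∠ABL = 18°  [△BLA]
3. ∠AWL = 18°  [same arc LA]

∠AWL = 18°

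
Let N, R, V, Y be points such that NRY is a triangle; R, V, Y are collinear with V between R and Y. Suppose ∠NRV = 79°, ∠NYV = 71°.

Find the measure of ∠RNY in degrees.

∠RNY = 30°

1. ∠NRY = 79°  [V on ray RY]
2. ∠NYR = 71°  [V on ray YR]
3. ∠RNY = 30°  [△NRY]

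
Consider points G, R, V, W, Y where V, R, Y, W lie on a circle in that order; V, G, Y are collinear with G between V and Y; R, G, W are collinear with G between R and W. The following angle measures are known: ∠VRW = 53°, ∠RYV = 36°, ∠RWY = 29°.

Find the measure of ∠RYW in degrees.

1. ∠RWV = 36°  [same arc VR]
2. ∠RVW = 91°  [△VRW]
3. ∠RYW = 89°  [cyclic VRYW, opposite ∠V+∠Y]

∠RYW = 89°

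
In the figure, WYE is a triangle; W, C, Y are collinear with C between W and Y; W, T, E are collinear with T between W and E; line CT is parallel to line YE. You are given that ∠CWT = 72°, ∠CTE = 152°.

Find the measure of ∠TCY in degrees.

1. ∠CTW = 28°  [linear pair at T on WE]
2. ∠TCW = 80°  [△WCT]
3. ∠TCY = 100°  [linear pair at C on WY]

∠TCY = 100°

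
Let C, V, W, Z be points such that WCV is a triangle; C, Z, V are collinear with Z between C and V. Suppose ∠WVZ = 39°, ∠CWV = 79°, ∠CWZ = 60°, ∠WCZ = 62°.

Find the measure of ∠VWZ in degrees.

1. ∠CZW = 58°  [△WCZ]
2. ∠VZW = 122°  [linear pair at Z on CV]
3. ∠VWZ = 19°  [△WZV]

∠VWZ = 19°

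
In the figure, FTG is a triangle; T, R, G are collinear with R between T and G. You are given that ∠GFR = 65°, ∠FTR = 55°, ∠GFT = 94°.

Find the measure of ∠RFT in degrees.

∠RFT = 29°

1. ∠FTG = 55°  [R on ray TG]
2. ∠FGT = 31°  [△FTG]
3. ∠FGR = 31°  [R on ray GT]
4. ∠FRG = 84°  [△FRG]
5. ∠FRT = 96°  [linear pair at R on TG]
6. ∠RFT = 29°  [△FTR]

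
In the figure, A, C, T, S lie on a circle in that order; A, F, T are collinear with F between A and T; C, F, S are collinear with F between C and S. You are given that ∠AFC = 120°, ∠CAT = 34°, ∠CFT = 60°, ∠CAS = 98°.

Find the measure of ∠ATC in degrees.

1. ∠ACS = 26°  [△AFC]
2. ∠ASC = 56°  [△ACS]
3. ∠ATC = 56°  [same arc AC]

∠ATC = 56°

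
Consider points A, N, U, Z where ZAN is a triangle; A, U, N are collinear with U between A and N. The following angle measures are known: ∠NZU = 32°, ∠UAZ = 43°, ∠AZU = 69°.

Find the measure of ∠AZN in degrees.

1. ∠AUZ = 68°  [△ZAU]
2. ∠NAZ = 43°  [U on ray AN]
3. ∠NUZ = 112°  [linear pair at U on AN]
4. ∠UNZ = 36°  [△ZUN]
5. ∠ANZ = 36°  [U on ray NA]
6. ∠AZN = 101°  [△ZAN]

∠AZN = 101°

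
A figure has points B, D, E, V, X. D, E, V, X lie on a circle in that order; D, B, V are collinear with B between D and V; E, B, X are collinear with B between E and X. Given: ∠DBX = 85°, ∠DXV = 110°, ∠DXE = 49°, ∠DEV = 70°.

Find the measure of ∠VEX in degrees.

∠VEX = 46°

1. ∠EBV = 85°  [vertical angles at B]
2. ∠DVE = 49°  [same arc DE]
3. ∠VEX = 46°  [△EBV]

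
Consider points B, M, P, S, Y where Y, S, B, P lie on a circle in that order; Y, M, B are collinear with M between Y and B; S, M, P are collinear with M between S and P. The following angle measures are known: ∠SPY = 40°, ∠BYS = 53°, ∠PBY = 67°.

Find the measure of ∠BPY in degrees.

∠BPY = 93°

1. ∠SBY = 40°  [same arc YS]
2. ∠BSY = 87°  [△YSB]
3. ∠BPY = 93°  [cyclic YSBP, opposite ∠S+∠P]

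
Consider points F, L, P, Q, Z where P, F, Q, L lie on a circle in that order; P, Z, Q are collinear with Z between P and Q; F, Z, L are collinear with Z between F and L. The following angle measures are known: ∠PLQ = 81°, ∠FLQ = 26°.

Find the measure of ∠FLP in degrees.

1. ∠PFQ = 99°  [cyclic PFQL, opposite ∠F+∠L]
2. ∠FPQ = 26°  [same arc FQ]
3. ∠FQP = 55°  [△PFQ]
4. ∠FLP = 55°  [same arc PF]

∠FLP = 55°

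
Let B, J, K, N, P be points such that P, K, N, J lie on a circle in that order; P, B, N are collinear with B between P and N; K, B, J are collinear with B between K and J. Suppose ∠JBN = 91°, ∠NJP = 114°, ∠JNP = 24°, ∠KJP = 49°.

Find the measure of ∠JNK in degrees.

1. ∠JKP = 24°  [same arc PJ]
2. ∠JPK = 107°  [△PKJ]
3. ∠JNK = 73°  [cyclic PKNJ, opposite ∠P+∠N]

∠JNK = 73°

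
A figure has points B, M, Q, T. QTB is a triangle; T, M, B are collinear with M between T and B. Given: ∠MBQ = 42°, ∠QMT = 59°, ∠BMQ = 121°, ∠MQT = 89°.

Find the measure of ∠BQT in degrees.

1. ∠QBT = 42°  [M on ray BT]
2. ∠MTQ = 32°  [△QTM]
3. ∠BTQ = 32°  [M on ray TB]
4. ∠BQT = 106°  [△QTB]

∠BQT = 106°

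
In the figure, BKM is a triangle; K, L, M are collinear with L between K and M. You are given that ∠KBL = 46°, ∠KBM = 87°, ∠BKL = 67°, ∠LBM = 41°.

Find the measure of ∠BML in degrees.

∠BML = 26°

1. ∠BLK = 67°  [△BKL]
2. ∠BLM = 113°  [linear pair at L on KM]
3. ∠BML = 26°  [△BLM]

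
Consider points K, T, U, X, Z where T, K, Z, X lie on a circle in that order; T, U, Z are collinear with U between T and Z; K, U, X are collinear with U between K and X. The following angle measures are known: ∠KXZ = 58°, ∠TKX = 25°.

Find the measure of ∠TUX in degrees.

1. ∠TZX = 25°  [same arc TX]
2. ∠XUZ = 97°  [△ZUX]
3. ∠TUX = 83°  [linear pair at U on TZ]

∠TUX = 83°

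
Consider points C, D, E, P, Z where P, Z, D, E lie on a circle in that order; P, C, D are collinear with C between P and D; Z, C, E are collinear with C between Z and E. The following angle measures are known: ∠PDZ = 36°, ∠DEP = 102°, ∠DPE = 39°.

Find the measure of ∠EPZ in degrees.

∠EPZ = 105°

1. ∠PEZ = 36°  [same arc PZ]
2. ∠EDP = 39°  [△PDE]
3. ∠EZP = 39°  [same arc PE]
4. ∠EPZ = 105°  [△PZE]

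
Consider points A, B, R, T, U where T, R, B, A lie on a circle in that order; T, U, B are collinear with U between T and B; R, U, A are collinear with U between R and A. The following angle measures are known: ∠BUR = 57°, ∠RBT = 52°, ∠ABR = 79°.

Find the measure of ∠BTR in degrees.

∠BTR = 30°

1. ∠ARB = 71°  [△RUB]
2. ∠BAR = 30°  [△RBA]
3. ∠BTR = 30°  [same arc RB]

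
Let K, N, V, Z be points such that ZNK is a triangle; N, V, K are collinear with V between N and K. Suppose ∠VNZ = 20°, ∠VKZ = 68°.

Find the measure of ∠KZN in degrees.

∠KZN = 92°

1. ∠KNZ = 20°  [V on ray NK]
2. ∠NKZ = 68°  [V on ray KN]
3. ∠KZN = 92°  [△ZNK]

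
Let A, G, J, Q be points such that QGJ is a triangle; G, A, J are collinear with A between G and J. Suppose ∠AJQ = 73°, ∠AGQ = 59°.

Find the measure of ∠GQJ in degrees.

∠GQJ = 48°

1. ∠GJQ = 73°  [A on ray JG]
2. ∠JGQ = 59°  [A on ray GJ]
3. ∠GQJ = 48°  [△QGJ]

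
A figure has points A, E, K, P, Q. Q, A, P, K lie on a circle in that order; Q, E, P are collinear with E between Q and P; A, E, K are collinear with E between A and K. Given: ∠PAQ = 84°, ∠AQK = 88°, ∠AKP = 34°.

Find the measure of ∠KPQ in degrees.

1. ∠PKQ = 96°  [cyclic QAPK, opposite ∠A+∠K]
2. ∠APK = 92°  [cyclic QAPK, opposite ∠Q+∠P]
3. ∠KAP = 54°  [△APK]
4. ∠KQP = 54°  [same arc PK]
5. ∠KPQ = 30°  [△QPK]

∠KPQ = 30°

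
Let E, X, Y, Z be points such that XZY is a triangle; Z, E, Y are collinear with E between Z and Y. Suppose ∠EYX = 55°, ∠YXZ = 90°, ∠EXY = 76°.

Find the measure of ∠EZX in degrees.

∠EZX = 35°

1. ∠XYZ = 55°  [E on ray YZ]
2. ∠XZY = 35°  [△XZY]
3. ∠EZX = 35°  [E on ray ZY]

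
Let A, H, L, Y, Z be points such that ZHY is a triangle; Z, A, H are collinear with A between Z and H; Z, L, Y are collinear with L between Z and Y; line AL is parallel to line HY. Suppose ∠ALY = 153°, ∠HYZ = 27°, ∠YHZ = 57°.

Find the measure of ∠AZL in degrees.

1. ∠ALZ = 27°  [linear pair at L on ZY]
2. ∠LAZ = 57°  [AL∥HY, corresponding at A]
3. ∠AZL = 96°  [△ZAL]

∠AZL = 96°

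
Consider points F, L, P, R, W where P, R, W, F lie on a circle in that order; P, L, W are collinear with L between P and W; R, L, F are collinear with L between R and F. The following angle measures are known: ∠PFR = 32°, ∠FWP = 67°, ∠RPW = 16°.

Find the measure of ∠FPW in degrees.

∠FPW = 65°

1. ∠PWR = 32°  [same arc PR]
2. ∠PRW = 132°  [△PRW]
3. ∠PFW = 48°  [cyclic PRWF, opposite ∠R+∠F]
4. ∠FPW = 65°  [△PWF]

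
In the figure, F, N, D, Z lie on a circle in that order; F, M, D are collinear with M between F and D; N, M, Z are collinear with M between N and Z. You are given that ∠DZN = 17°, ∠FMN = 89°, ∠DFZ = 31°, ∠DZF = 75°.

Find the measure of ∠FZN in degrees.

∠FZN = 58°

1. ∠DFN = 17°  [same arc ND]
2. ∠DNF = 105°  [cyclic FNDZ, opposite ∠N+∠Z]
3. ∠FDN = 58°  [△FND]
4. ∠FZN = 58°  [same arc FN]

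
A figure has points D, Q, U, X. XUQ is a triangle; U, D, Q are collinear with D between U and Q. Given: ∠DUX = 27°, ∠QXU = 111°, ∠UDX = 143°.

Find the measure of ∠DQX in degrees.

1. ∠QUX = 27°  [D on ray UQ]
2. ∠UQX = 42°  [△XUQ]
3. ∠DQX = 42°  [D on ray QU]

∠DQX = 42°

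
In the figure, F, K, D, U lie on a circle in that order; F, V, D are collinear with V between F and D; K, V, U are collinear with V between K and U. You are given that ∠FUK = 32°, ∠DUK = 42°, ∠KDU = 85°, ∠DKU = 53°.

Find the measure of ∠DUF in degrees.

∠DUF = 74°

1. ∠FDK = 32°  [same arc FK]
2. ∠DFK = 42°  [same arc KD]
3. ∠DKF = 106°  [△FKD]
4. ∠DUF = 74°  [cyclic FKDU, opposite ∠K+∠U]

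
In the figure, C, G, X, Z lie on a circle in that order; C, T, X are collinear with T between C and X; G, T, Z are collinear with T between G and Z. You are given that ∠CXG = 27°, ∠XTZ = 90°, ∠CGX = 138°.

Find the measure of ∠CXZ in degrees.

∠CXZ = 75°

1. ∠CZG = 27°  [same arc CG]
2. ∠CTZ = 90°  [linear pair at T on CX]
3. ∠CZX = 42°  [cyclic CGXZ, opposite ∠G+∠Z]
4. ∠XCZ = 63°  [△CTZ]
5. ∠CXZ = 75°  [△CXZ]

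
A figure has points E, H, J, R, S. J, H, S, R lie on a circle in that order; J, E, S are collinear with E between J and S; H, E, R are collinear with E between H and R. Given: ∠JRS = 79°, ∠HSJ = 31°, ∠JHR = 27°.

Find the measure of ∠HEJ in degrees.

1. ∠JHS = 101°  [cyclic JHSR, opposite ∠H+∠R]
2. ∠HJS = 48°  [△JHS]
3. ∠HEJ = 105°  [△JEH]

∠HEJ = 105°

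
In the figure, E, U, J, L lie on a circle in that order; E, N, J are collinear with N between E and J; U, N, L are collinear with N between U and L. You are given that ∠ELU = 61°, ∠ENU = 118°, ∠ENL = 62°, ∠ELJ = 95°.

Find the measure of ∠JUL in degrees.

∠JUL = 57°

1. ∠EJU = 61°  [same arc EU]
2. ∠JNU = 62°  [linear pair at N on EJ]
3. ∠JUL = 57°  [△UNJ]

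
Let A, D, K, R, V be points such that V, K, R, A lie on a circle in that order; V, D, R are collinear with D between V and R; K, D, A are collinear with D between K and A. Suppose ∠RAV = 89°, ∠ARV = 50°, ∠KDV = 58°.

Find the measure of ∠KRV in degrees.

1. ∠RKV = 91°  [cyclic VKRA, opposite ∠K+∠A]
2. ∠AKV = 50°  [same arc VA]
3. ∠KVR = 72°  [△VDK]
4. ∠KRV = 17°  [△VKR]

∠KRV = 17°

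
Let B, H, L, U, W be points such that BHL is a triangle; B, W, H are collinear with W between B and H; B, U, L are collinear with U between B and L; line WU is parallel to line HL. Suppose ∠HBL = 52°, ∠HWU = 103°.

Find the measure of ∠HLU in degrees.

1. ∠UBW = 52°  [W on BH, U on BL]
2. ∠BWU = 77°  [linear pair at W on BH]
3. ∠BUW = 51°  [△BWU]
4. ∠LUW = 129°  [linear pair at U on BL]
5. ∠HLU = 51°  [WU∥HL, co-interior at L–U]

∠HLU = 51°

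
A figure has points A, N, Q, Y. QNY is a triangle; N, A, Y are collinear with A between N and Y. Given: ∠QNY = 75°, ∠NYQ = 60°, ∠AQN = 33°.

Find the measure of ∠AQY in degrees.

1. ∠ANQ = 75°  [A on ray NY]
2. ∠AYQ = 60°  [A on ray YN]
3. ∠NAQ = 72°  [△QNA]
4. ∠QAY = 108°  [linear pair at A on NY]
5. ∠AQY = 12°  [△QAY]

∠AQY = 12°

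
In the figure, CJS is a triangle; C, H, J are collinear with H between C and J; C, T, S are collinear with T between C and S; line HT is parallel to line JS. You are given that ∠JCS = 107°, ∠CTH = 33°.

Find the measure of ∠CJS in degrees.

1. ∠HCT = 107°  [H on CJ, T on CS]
2. ∠CHT = 40°  [△CHT]
3. ∠CJS = 40°  [HT∥JS, corresponding at H]

∠CJS = 40°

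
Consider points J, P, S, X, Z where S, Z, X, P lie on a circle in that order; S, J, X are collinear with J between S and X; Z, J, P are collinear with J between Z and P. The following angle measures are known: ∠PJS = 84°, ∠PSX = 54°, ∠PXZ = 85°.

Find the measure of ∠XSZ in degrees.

∠XSZ = 41°

1. ∠PZX = 54°  [same arc XP]
2. ∠XPZ = 41°  [△ZXP]
3. ∠XSZ = 41°  [same arc ZX]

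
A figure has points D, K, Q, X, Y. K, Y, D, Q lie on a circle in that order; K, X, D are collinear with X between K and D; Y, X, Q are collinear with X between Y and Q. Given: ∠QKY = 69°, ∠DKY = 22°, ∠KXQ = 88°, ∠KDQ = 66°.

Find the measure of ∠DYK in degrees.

∠DYK = 113°

1. ∠QDY = 111°  [cyclic KYDQ, opposite ∠K+∠D]
2. ∠DQY = 22°  [same arc YD]
3. ∠DXY = 88°  [vertical angles at X]
4. ∠DYQ = 47°  [△YDQ]
5. ∠KDY = 45°  [△YXD]
6. ∠DYK = 113°  [△KYD]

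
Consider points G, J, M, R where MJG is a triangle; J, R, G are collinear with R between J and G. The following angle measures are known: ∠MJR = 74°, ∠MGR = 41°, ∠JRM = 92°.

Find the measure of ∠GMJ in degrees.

1. ∠GJM = 74°  [R on ray JG]
2. ∠JGM = 41°  [R on ray GJ]
3. ∠GMJ = 65°  [△MJG]

∠GMJ = 65°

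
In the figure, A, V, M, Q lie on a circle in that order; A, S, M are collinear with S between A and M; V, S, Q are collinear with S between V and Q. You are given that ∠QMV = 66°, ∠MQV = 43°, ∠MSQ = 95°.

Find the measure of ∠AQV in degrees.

1. ∠MVQ = 71°  [△VMQ]
2. ∠ASQ = 85°  [linear pair at S on AM]
3. ∠MAQ = 71°  [same arc MQ]
4. ∠AQV = 24°  [△ASQ]

∠AQV = 24°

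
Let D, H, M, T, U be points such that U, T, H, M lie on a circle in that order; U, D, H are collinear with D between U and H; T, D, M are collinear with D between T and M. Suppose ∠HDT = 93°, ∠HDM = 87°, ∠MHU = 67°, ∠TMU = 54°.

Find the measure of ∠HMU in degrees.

1. ∠MDU = 93°  [vertical angles at D]
2. ∠HUM = 33°  [△UDM]
3. ∠HMU = 80°  [△UHM]

∠HMU = 80°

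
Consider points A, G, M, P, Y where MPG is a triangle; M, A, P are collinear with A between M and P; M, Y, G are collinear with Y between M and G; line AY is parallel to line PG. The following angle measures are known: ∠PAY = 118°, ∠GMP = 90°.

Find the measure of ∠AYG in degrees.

1. ∠MAY = 62°  [linear pair at A on MP]
2. ∠AMY = 90°  [A on MP, Y on MG]
3. ∠AYM = 28°  [△MAY]
4. ∠AYG = 152°  [linear pair at Y on MG]

∠AYG = 152°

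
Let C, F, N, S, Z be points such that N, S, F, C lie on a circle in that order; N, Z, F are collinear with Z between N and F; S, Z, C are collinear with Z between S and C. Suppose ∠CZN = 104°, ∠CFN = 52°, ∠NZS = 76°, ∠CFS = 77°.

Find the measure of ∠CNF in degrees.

∠CNF = 51°

1. ∠CZF = 76°  [linear pair at Z on NF]
2. ∠FCS = 52°  [△FZC]
3. ∠CSF = 51°  [△SFC]
4. ∠CNF = 51°  [same arc FC]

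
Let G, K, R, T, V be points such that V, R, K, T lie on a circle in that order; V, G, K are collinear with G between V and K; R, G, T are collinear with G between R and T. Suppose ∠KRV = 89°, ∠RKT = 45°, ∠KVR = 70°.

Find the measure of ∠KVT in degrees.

∠KVT = 65°

1. ∠KTR = 70°  [same arc RK]
2. ∠KRT = 65°  [△RKT]
3. ∠KVT = 65°  [same arc KT]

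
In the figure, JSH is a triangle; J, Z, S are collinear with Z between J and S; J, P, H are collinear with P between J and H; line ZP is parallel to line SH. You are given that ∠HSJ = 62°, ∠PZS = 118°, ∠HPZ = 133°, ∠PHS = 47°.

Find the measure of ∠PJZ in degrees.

∠PJZ = 71°

1. ∠JZP = 62°  [ZP∥SH, corresponding at Z]
2. ∠JPZ = 47°  [linear pair at P on JH]
3. ∠PJZ = 71°  [△JZP]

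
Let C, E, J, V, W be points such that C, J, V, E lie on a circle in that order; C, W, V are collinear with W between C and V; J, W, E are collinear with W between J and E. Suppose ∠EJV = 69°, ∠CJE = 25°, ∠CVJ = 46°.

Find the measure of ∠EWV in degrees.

∠EWV = 115°

1. ∠ECV = 69°  [same arc VE]
2. ∠CEJ = 46°  [same arc CJ]
3. ∠CWE = 65°  [△CWE]
4. ∠EWV = 115°  [linear pair at W on CV]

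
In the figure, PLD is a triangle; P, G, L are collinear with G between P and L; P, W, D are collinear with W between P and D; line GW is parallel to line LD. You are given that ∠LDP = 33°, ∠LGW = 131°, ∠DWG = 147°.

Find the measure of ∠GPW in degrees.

∠GPW = 98°

1. ∠GWP = 33°  [GW∥LD, corresponding at W]
2. ∠PGW = 49°  [linear pair at G on PL]
3. ∠GPW = 98°  [△PGW]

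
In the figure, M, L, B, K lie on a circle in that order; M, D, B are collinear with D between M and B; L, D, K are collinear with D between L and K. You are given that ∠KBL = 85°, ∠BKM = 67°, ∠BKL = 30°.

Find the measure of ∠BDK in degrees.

∠BDK = 102°

1. ∠BLK = 65°  [△LBK]
2. ∠BMK = 65°  [same arc BK]
3. ∠KBM = 48°  [△MBK]
4. ∠BDK = 102°  [△BDK]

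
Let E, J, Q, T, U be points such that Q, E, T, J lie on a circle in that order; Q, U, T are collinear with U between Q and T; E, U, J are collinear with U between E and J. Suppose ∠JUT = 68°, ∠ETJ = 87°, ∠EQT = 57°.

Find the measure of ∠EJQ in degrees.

1. ∠EUQ = 68°  [vertical angles at U]
2. ∠EQJ = 93°  [cyclic QETJ, opposite ∠Q+∠T]
3. ∠JEQ = 55°  [△QUE]
4. ∠EJQ = 32°  [△QEJ]

∠EJQ = 32°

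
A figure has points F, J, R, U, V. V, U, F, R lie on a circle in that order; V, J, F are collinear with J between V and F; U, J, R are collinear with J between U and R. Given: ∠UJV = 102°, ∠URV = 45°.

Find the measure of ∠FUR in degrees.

∠FUR = 57°

1. ∠FJU = 78°  [linear pair at J on VF]
2. ∠UFV = 45°  [same arc VU]
3. ∠FUR = 57°  [△UJF]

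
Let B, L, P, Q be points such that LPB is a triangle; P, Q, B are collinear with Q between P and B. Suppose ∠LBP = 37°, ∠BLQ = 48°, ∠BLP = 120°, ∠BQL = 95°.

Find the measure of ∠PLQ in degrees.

1. ∠BPL = 23°  [△LPB]
2. ∠LQP = 85°  [linear pair at Q on PB]
3. ∠LPQ = 23°  [Q on ray PB]
4. ∠PLQ = 72°  [△LPQ]

∠PLQ = 72°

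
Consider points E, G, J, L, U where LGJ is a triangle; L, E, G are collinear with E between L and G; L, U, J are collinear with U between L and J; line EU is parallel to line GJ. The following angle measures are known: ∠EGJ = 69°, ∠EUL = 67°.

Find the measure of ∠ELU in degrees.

∠ELU = 44°

1. ∠JGL = 69°  [E on ray GL]
2. ∠GJL = 67°  [EU∥GJ, corresponding at U]
3. ∠GLJ = 44°  [△LGJ]
4. ∠ELU = 44°  [E on LG, U on LJ]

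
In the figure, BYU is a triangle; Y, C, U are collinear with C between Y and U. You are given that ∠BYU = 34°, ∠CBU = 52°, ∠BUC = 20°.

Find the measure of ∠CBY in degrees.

1. ∠BYC = 34°  [C on ray YU]
2. ∠BCU = 108°  [△BCU]
3. ∠BCY = 72°  [linear pair at C on YU]
4. ∠CBY = 74°  [△BYC]

∠CBY = 74°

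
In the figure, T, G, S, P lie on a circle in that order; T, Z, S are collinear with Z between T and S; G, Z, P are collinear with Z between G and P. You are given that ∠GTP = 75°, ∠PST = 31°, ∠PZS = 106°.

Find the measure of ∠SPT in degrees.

1. ∠PGT = 31°  [same arc TP]
2. ∠PZT = 74°  [linear pair at Z on TS]
3. ∠GPT = 74°  [△TGP]
4. ∠PTS = 32°  [△TZP]
5. ∠SPT = 117°  [△TSP]

∠SPT = 117°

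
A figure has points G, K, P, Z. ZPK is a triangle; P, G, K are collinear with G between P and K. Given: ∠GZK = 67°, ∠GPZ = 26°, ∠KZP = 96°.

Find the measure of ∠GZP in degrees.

1. ∠KPZ = 26°  [G on ray PK]
2. ∠PKZ = 58°  [△ZPK]
3. ∠GKZ = 58°  [G on ray KP]
4. ∠KGZ = 55°  [△ZGK]
5. ∠PGZ = 125°  [linear pair at G on PK]
6. ∠GZP = 29°  [△ZPG]

∠GZP = 29°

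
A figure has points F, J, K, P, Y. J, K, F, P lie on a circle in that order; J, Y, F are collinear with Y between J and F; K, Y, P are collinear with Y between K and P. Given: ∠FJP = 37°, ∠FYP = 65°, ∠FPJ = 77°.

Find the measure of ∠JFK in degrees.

1. ∠JFP = 66°  [△JFP]
2. ∠JYK = 65°  [vertical angles at Y]
3. ∠FKJ = 103°  [cyclic JKFP, opposite ∠K+∠P]
4. ∠JKP = 66°  [same arc JP]
5. ∠FJK = 49°  [△JYK]
6. ∠JFK = 28°  [△JKF]

∠JFK = 28°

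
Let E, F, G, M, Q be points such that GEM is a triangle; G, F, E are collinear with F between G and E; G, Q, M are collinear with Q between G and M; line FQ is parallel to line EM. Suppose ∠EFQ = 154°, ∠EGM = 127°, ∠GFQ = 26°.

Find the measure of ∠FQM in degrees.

1. ∠FGQ = 127°  [F on GE, Q on GM]
2. ∠FQG = 27°  [△GFQ]
3. ∠FQM = 153°  [linear pair at Q on GM]

∠FQM = 153°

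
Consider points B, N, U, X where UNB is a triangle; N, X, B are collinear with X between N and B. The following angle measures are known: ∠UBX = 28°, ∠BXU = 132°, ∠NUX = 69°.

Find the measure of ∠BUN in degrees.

1. ∠NBU = 28°  [X on ray BN]
2. ∠NXU = 48°  [linear pair at X on NB]
3. ∠UNX = 63°  [△UNX]
4. ∠BNU = 63°  [X on ray NB]
5. ∠BUN = 89°  [△UNB]

∠BUN = 89°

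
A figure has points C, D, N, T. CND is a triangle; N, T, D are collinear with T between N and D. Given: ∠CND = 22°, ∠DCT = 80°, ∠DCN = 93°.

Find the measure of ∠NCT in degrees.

1. ∠CDN = 65°  [△CND]
2. ∠CNT = 22°  [T on ray ND]
3. ∠CDT = 65°  [T on ray DN]
4. ∠CTD = 35°  [△CTD]
5. ∠CTN = 145°  [linear pair at T on ND]
6. ∠NCT = 13°  [△CNT]

∠NCT = 13°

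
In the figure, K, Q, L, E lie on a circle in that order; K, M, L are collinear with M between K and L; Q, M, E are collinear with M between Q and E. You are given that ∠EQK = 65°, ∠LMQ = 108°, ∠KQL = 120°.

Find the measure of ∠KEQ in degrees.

1. ∠ELK = 65°  [same arc KE]
2. ∠EMK = 108°  [vertical angles at M]
3. ∠KEL = 60°  [cyclic KQLE, opposite ∠Q+∠E]
4. ∠EKL = 55°  [△KLE]
5. ∠KEQ = 17°  [△KME]

∠KEQ = 17°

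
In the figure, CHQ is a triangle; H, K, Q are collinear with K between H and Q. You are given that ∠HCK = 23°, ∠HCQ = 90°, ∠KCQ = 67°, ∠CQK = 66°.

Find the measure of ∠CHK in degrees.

1. ∠CKQ = 47°  [△CKQ]
2. ∠CKH = 133°  [linear pair at K on HQ]
3. ∠CHK = 24°  [△CHK]

∠CHK = 24°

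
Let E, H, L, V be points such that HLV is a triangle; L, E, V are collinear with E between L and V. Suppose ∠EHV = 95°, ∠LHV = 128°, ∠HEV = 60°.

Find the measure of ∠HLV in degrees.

1. ∠EVH = 25°  [△HEV]
2. ∠HVL = 25°  [E on ray VL]
3. ∠HLV = 27°  [△HLV]

∠HLV = 27°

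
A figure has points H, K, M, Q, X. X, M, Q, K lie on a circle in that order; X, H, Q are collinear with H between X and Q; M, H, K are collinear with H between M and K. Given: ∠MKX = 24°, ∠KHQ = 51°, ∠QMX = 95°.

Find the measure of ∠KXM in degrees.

1. ∠MQX = 24°  [same arc XM]
2. ∠MHX = 51°  [vertical angles at H]
3. ∠MXQ = 61°  [△XMQ]
4. ∠KMX = 68°  [△XHM]
5. ∠KXM = 88°  [△XMK]

∠KXM = 88°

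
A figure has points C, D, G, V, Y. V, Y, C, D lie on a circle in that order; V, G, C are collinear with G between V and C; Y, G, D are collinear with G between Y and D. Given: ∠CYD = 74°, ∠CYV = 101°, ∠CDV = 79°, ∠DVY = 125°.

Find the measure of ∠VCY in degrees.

∠VCY = 28°

1. ∠CVD = 74°  [same arc CD]
2. ∠DCV = 27°  [△VCD]
3. ∠DYV = 27°  [same arc VD]
4. ∠VDY = 28°  [△VYD]
5. ∠VCY = 28°  [same arc VY]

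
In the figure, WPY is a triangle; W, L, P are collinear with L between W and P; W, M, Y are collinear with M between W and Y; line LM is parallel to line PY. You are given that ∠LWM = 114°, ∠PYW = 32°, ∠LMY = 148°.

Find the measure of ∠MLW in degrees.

1. ∠PWY = 114°  [L on WP, M on WY]
2. ∠WPY = 34°  [△WPY]
3. ∠MLW = 34°  [LM∥PY, corresponding at L]

∠MLW = 34°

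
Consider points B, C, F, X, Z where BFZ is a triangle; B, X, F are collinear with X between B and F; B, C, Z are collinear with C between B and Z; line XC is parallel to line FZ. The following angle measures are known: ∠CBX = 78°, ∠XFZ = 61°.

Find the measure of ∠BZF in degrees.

1. ∠FBZ = 78°  [X on BF, C on BZ]
2. ∠BFZ = 61°  [X on ray FB]
3. ∠BZF = 41°  [△BFZ]

∠BZF = 41°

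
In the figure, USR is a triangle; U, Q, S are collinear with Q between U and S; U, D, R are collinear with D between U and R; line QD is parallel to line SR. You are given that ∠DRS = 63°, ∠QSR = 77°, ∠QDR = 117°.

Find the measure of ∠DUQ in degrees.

1. ∠RSU = 77°  [Q on ray SU]
2. ∠QDU = 63°  [linear pair at D on UR]
3. ∠DQU = 77°  [QD∥SR, corresponding at Q]
4. ∠DUQ = 40°  [△UQD]

∠DUQ = 40°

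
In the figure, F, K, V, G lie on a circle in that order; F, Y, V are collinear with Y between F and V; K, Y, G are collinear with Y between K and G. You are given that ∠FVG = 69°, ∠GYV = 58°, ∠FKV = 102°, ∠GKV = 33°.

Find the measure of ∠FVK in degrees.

∠FVK = 25°

1. ∠FKG = 69°  [same arc FG]
2. ∠FYK = 58°  [vertical angles at Y]
3. ∠KFV = 53°  [△FYK]
4. ∠FVK = 25°  [△FKV]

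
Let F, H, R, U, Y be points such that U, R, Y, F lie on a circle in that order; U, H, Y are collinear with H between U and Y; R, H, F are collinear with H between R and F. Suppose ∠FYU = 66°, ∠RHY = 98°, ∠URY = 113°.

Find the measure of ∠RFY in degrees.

∠RFY = 32°

1. ∠FRU = 66°  [same arc UF]
2. ∠RHU = 82°  [linear pair at H on UY]
3. ∠RUY = 32°  [△UHR]
4. ∠RFY = 32°  [same arc RY]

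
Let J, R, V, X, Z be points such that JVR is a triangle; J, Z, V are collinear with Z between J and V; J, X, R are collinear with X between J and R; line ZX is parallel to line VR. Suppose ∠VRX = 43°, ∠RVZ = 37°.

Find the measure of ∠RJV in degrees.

1. ∠JRV = 43°  [X on ray RJ]
2. ∠JVR = 37°  [Z on ray VJ]
3. ∠RJV = 100°  [△JVR]

∠RJV = 100°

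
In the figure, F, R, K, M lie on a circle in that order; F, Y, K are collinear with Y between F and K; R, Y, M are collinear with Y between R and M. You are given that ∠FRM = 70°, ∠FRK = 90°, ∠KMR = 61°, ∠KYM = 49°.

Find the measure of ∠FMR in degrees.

∠FMR = 29°

1. ∠FKM = 70°  [same arc FM]
2. ∠FMK = 90°  [cyclic FRKM, opposite ∠R+∠M]
3. ∠FYM = 131°  [linear pair at Y on FK]
4. ∠KFM = 20°  [△FKM]
5. ∠FMR = 29°  [△FYM]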